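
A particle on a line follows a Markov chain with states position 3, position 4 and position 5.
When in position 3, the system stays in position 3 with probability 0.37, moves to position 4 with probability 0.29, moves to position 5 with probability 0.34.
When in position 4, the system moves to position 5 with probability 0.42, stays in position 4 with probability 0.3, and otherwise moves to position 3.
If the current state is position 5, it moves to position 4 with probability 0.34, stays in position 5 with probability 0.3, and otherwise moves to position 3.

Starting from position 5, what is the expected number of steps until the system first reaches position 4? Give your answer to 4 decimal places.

Let t(s) be the expected number of steps to first reach position 4 from state s, with t(position 4) = 0. Conditioning on the first step:
t(position 3) = 1 + 0.37·t(position 3) + 0.34·t(position 5)
t(position 5) = 1 + 0.36·t(position 3) + 0.3·t(position 5)
Solving: t(position 3) = 3.2643, t(position 5) = 3.1073.
Expected steps from position 5 to position 4: 3.1073.

3.1073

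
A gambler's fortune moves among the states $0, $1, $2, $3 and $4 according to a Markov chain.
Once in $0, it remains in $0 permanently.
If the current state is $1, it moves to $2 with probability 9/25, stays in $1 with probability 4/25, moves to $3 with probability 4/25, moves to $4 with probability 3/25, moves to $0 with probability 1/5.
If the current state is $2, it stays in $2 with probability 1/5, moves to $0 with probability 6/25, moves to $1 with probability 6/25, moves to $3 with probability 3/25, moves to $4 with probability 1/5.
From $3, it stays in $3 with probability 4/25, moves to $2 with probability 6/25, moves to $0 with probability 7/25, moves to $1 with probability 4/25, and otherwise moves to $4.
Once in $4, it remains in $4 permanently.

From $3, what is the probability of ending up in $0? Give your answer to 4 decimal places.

0.6107

Let h(s) be the probability of absorption at $0 starting from transient state s. Then h($0) = 1 and h($4) = 0. By first-step analysis:
h($1) = 0.2·1 + 0.16·h($1) + 0.36·h($2) + 0.16·h($3) + 0.12·0
h($2) = 0.24·1 + 0.24·h($1) + 0.2·h($2) + 0.12·h($3) + 0.2·0
h($3) = 0.28·1 + 0.16·h($1) + 0.24·h($2) + 0.16·h($3) + 0.16·0
Solving: h($1) = 0.5993, h($2) = 0.5714, h($3) = 0.6107.
Starting from $3, the probability is 0.6107.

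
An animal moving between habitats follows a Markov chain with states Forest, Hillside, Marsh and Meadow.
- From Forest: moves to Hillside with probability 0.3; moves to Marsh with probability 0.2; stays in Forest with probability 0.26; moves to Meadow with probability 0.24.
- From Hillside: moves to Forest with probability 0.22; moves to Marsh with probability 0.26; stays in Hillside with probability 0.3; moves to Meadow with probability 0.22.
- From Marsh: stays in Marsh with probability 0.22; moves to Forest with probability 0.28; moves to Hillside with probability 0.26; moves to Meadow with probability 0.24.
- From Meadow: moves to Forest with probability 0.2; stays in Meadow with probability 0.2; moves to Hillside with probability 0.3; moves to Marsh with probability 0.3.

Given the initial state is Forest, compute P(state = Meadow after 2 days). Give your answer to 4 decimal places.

Propagate the distribution vector 2 days from Forest.
After 0 days: (1.0000, 0.0000, 0.0000, 0.0000)
After 1 day: (0.2600, 0.3000, 0.2000, 0.2400)
After 2 days: (0.2376, 0.2920, 0.2460, 0.2244)
P(in Meadow after 2 days) = 0.2244

0.2244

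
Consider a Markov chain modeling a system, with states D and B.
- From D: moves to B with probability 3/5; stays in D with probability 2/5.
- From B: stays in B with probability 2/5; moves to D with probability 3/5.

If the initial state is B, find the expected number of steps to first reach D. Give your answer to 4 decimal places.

1.6667

Let t(s) be the expected number of steps to first reach D from state s, with t(D) = 0. Conditioning on the first step:
t(B) = 1 + 0.4·t(B)
Solving: t(B) = 1.6667.
Expected steps from B to D: 1.6667.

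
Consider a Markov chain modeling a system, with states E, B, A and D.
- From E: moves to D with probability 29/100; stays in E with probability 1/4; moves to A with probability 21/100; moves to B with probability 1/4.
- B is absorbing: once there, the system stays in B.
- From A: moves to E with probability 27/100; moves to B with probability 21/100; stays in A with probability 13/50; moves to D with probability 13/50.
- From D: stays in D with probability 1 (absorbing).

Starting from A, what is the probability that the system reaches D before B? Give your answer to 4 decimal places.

Let h(s) be the probability of absorption at D starting from transient state s. Then h(D) = 1 and h(B) = 0. By first-step analysis:
h(E) = 0.25·h(E) + 0.25·0 + 0.21·h(A) + 0.29·1
h(A) = 0.27·h(E) + 0.21·0 + 0.26·h(A) + 0.26·1
Solving: h(E) = 0.5402, h(A) = 0.5485.
Starting from A, the probability is 0.5485.

0.5485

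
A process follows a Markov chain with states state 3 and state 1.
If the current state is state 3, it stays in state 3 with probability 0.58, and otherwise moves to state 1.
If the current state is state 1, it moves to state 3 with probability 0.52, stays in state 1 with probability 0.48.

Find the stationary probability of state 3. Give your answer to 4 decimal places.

Let the stationary distribution be π with π = πP and π_1 + π_2 = 1.
π_1 = 0.58·π_1 + 0.52·π_2
Solving with the normalization constraint gives π = (0.5532, 0.4468).
So the stationary probability of state 3 is 0.5532.

0.5532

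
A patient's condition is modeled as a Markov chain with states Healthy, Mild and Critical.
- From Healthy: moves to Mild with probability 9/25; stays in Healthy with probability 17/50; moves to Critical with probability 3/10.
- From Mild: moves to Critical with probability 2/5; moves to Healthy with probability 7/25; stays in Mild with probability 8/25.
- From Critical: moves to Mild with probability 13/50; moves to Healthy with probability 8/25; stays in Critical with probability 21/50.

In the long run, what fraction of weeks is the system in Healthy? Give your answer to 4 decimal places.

0.3139

Let the stationary distribution be π with π = πP and π_1 + π_2 + π_3 = 1.
π_1 = 0.34·π_1 + 0.28·π_2 + 0.32·π_3
π_2 = 0.36·π_1 + 0.32·π_2 + 0.26·π_3
Solving with the normalization constraint gives π = (0.3139, 0.3100, 0.3761).
So the stationary probability of Healthy is 0.3139.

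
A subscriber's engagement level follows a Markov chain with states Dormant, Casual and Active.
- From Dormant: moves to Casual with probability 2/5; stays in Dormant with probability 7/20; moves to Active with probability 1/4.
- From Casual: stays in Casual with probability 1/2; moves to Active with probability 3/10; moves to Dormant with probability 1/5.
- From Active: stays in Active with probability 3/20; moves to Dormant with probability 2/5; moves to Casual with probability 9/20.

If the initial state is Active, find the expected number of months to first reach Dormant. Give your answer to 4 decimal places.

Let t(s) be the expected number of months to first reach Dormant from state s, with t(Dormant) = 0. Conditioning on the first month:
t(Casual) = 1 + 0.5·t(Casual) + 0.3·t(Active)
t(Active) = 1 + 0.45·t(Casual) + 0.15·t(Active)
Solving: t(Casual) = 3.9655, t(Active) = 3.2759.
Expected months from Active to Dormant: 3.2759.

3.2759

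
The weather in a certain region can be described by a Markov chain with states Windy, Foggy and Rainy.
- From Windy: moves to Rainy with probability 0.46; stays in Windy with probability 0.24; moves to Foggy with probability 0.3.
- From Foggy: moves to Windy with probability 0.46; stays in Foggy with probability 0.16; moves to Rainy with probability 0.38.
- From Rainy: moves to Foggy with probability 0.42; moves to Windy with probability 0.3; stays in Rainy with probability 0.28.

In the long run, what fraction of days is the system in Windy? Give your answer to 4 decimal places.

Let the stationary distribution be π with π = πP and π_1 + π_2 + π_3 = 1.
π_1 = 0.24·π_1 + 0.46·π_2 + 0.3·π_3
π_2 = 0.3·π_1 + 0.16·π_2 + 0.42·π_3
Solving with the normalization constraint gives π = (0.3286, 0.3020, 0.3694).
So the stationary probability of Windy is 0.3286.

0.3286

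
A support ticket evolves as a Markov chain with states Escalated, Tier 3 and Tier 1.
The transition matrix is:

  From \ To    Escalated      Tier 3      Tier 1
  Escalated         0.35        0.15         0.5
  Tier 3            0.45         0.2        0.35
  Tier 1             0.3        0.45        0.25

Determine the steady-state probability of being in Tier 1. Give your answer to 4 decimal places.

Let the stationary distribution be π with π = πP and π_1 + π_2 + π_3 = 1.
π_1 = 0.35·π_1 + 0.45·π_2 + 0.3·π_3
π_2 = 0.15·π_1 + 0.2·π_2 + 0.45·π_3
Solving with the normalization constraint gives π = (0.3590, 0.2738, 0.3671).
So the stationary probability of Tier 1 is 0.3671.

0.3671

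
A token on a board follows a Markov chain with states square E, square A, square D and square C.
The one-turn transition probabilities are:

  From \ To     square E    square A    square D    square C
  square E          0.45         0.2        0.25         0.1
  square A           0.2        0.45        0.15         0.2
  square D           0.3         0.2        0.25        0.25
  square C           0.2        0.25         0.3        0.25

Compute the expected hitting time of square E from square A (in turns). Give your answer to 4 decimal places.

4.5382

Let t(s) be the expected number of turns to first reach square E from state s, with t(square E) = 0. Conditioning on the first turn:
t(square A) = 1 + 0.45·t(square A) + 0.15·t(square D) + 0.2·t(square C)
t(square D) = 1 + 0.2·t(square A) + 0.25·t(square D) + 0.25·t(square C)
t(square C) = 1 + 0.25·t(square A) + 0.3·t(square D) + 0.25·t(square C)
Solving: t(square A) = 4.5382, t(square D) = 4.0295, t(square C) = 4.4578.
Expected turns from square A to square E: 4.5382.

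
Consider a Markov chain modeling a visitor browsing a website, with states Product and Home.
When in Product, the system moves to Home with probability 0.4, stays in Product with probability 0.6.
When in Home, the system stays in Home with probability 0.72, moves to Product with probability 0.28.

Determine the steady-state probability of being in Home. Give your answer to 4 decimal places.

0.5882

Let the stationary distribution be π with π = πP and π_1 + π_2 = 1.
π_1 = 0.6·π_1 + 0.28·π_2
Solving with the normalization constraint gives π = (0.4118, 0.5882).
So the stationary probability of Home is 0.5882.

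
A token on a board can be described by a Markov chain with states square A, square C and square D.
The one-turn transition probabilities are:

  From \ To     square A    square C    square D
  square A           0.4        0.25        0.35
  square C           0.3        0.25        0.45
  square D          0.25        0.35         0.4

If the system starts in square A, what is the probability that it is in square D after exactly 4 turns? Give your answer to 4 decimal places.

Propagate the distribution vector 4 turns from square A.
After 0 turns: (1.0000, 0.0000, 0.0000)
After 1 turn: (0.4000, 0.2500, 0.3500)
After 2 turns: (0.3225, 0.2850, 0.3925)
After 3 turns: (0.3126, 0.2893, 0.3981)
After 4 turns: (0.3114, 0.2898, 0.3988)
P(in square D after 4 turns) = 0.3988

0.3988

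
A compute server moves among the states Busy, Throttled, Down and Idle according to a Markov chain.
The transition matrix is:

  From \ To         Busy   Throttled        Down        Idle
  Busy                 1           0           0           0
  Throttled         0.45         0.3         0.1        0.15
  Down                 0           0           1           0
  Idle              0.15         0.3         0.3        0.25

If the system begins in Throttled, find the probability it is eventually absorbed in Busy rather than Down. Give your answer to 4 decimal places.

Let h(s) be the probability of absorption at Busy starting from transient state s. Then h(Busy) = 1 and h(Down) = 0. By first-step analysis:
h(Throttled) = 0.45·1 + 0.3·h(Throttled) + 0.1·0 + 0.15·h(Idle)
h(Idle) = 0.15·1 + 0.3·h(Throttled) + 0.3·0 + 0.25·h(Idle)
Solving: h(Throttled) = 0.7500, h(Idle) = 0.5000.
Starting from Throttled, the probability is 0.7500.

0.7500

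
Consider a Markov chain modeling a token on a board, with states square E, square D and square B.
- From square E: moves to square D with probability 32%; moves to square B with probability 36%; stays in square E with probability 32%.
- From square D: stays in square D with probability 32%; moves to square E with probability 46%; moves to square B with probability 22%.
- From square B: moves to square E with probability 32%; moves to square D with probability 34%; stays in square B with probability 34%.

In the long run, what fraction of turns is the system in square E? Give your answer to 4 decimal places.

0.3657

Let the stationary distribution be π with π = πP and π_1 + π_2 + π_3 = 1.
π_1 = 0.32·π_1 + 0.46·π_2 + 0.32·π_3
π_2 = 0.32·π_1 + 0.32·π_2 + 0.34·π_3
Solving with the normalization constraint gives π = (0.3657, 0.3262, 0.3082).
So the stationary probability of square E is 0.3657.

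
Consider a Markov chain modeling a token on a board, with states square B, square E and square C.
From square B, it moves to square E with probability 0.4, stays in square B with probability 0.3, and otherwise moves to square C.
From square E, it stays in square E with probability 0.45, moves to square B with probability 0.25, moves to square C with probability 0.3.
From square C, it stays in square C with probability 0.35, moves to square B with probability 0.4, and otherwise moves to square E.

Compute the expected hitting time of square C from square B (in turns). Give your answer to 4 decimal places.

3.3333

Let t(s) be the expected number of turns to first reach square C from state s, with t(square C) = 0. Conditioning on the first turn:
t(square B) = 1 + 0.3·t(square B) + 0.4·t(square E)
t(square E) = 1 + 0.25·t(square B) + 0.45·t(square E)
Solving: t(square B) = 3.3333, t(square E) = 3.3333.
Expected turns from square B to square C: 3.3333.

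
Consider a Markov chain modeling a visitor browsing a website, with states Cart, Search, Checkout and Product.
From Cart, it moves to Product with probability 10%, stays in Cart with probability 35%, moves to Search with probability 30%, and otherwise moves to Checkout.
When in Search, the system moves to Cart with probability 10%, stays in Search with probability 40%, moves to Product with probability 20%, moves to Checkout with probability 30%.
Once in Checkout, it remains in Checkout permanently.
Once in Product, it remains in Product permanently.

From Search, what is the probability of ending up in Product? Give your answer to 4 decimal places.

0.3889

Let h(s) be the probability of absorption at Product starting from transient state s. Then h(Product) = 1 and h(Checkout) = 0. By first-step analysis:
h(Cart) = 0.35·h(Cart) + 0.3·h(Search) + 0.25·0 + 0.1·1
h(Search) = 0.1·h(Cart) + 0.4·h(Search) + 0.3·0 + 0.2·1
Solving: h(Cart) = 0.3333, h(Search) = 0.3889.
Starting from Search, the probability is 0.3889.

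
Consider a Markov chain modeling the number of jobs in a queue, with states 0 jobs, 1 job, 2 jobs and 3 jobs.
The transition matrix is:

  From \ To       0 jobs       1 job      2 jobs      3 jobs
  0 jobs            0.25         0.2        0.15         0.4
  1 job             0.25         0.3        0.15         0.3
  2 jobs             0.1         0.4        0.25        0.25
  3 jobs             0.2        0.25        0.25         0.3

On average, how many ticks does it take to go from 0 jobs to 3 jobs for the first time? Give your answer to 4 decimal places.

Let t(s) be the expected number of ticks to first reach 3 jobs from state s, with t(3 jobs) = 0. Conditioning on the first tick:
t(0 jobs) = 1 + 0.25·t(0 jobs) + 0.2·t(1 job) + 0.15·t(2 jobs)
t(1 job) = 1 + 0.25·t(0 jobs) + 0.3·t(1 job) + 0.15·t(2 jobs)
t(2 jobs) = 1 + 0.1·t(0 jobs) + 0.4·t(1 job) + 0.25·t(2 jobs)
Solving: t(0 jobs) = 2.8647, t(1 job) = 3.1830, t(2 jobs) = 3.4129.
Expected ticks from 0 jobs to 3 jobs: 2.8647.

2.8647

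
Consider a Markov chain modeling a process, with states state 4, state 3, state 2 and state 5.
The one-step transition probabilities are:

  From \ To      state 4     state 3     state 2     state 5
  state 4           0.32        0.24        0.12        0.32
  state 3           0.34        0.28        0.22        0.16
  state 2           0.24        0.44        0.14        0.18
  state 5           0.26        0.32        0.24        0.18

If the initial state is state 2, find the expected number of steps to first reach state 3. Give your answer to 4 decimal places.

Let t(s) be the expected number of steps to first reach state 3 from state s, with t(state 3) = 0. Conditioning on the first step:
t(state 4) = 1 + 0.32·t(state 4) + 0.12·t(state 2) + 0.32·t(state 5)
t(state 2) = 1 + 0.24·t(state 4) + 0.14·t(state 2) + 0.18·t(state 5)
t(state 5) = 1 + 0.26·t(state 4) + 0.24·t(state 2) + 0.18·t(state 5)
Solving: t(state 4) = 3.4266, t(state 2) = 2.7715, t(state 5) = 3.1171.
Expected steps from state 2 to state 3: 2.7715.

2.7715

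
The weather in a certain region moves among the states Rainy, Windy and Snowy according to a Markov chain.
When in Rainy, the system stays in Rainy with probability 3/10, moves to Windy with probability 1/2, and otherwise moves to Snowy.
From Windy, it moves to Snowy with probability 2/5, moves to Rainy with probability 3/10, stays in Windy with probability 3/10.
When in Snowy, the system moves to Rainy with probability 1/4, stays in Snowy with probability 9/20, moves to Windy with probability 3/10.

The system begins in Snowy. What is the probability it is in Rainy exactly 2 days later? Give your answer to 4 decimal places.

Sum over the intermediate state after 1 day:
P = P(Snowy→Rainy)·P(Rainy→Rainy) + P(Snowy→Windy)·P(Windy→Rainy) + P(Snowy→Snowy)·P(Snowy→Rainy)
  = 0.25×0.3 + 0.3×0.3 + 0.45×0.25
  = 0.0750 + 0.0900 + 0.1125 = 0.2775

0.2775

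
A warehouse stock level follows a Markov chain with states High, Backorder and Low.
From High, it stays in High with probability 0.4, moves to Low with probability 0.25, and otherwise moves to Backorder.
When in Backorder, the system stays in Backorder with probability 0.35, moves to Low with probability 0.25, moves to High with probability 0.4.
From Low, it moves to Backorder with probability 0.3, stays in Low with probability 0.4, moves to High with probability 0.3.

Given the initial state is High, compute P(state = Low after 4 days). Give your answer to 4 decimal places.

Propagate the distribution vector 4 days from High.
After 0 days: (1.0000, 0.0000, 0.0000)
After 1 day: (0.4000, 0.3500, 0.2500)
After 2 days: (0.3750, 0.3375, 0.2875)
After 3 days: (0.3713, 0.3356, 0.2931)
After 4 days: (0.3707, 0.3353, 0.2940)
P(in Low after 4 days) = 0.2940

0.2940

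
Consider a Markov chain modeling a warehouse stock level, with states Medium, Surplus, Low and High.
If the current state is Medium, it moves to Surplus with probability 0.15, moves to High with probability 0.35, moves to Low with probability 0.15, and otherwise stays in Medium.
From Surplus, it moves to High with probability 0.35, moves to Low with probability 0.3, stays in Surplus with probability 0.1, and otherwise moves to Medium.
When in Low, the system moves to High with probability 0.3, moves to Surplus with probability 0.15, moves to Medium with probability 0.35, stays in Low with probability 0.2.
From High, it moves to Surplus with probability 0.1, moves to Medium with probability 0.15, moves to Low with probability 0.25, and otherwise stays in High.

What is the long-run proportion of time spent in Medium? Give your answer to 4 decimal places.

0.2578

Let the stationary distribution be π with π = πP and π_1 + π_2 + π_3 + π_4 = 1.
π_1 = 0.35·π_1 + 0.25·π_2 + 0.35·π_3 + 0.15·π_4
π_2 = 0.15·π_1 + 0.1·π_2 + 0.15·π_3 + 0.1·π_4
π_3 = 0.15·π_1 + 0.3·π_2 + 0.2·π_3 + 0.25·π_4
Solving with the normalization constraint gives π = (0.2578, 0.1239, 0.2194, 0.3989).
So the stationary probability of Medium is 0.2578.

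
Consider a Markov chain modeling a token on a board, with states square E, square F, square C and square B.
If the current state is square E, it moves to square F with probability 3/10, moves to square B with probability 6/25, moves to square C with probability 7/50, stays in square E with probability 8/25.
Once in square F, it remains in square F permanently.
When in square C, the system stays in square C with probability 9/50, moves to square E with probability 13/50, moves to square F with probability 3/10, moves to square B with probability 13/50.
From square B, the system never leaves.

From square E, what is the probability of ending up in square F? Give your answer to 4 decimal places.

0.5526

Let h(s) be the probability of absorption at square F starting from transient state s. Then h(square F) = 1 and h(square B) = 0. By first-step analysis:
h(square E) = 0.32·h(square E) + 0.3·1 + 0.14·h(square C) + 0.24·0
h(square C) = 0.26·h(square E) + 0.3·1 + 0.18·h(square C) + 0.26·0
Solving: h(square E) = 0.5526, h(square C) = 0.5411.
Starting from square E, the probability is 0.5526.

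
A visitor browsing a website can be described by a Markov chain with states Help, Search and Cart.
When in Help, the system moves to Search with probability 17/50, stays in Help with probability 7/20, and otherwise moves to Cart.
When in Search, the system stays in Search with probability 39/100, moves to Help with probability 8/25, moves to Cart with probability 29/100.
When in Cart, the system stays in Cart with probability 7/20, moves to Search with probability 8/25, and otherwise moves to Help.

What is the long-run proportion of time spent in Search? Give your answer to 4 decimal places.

Let the stationary distribution be π with π = πP and π_1 + π_2 + π_3 = 1.
π_1 = 0.35·π_1 + 0.32·π_2 + 0.33·π_3
π_2 = 0.34·π_1 + 0.39·π_2 + 0.32·π_3
Solving with the normalization constraint gives π = (0.3332, 0.3513, 0.3156).
So the stationary probability of Search is 0.3513.

0.3513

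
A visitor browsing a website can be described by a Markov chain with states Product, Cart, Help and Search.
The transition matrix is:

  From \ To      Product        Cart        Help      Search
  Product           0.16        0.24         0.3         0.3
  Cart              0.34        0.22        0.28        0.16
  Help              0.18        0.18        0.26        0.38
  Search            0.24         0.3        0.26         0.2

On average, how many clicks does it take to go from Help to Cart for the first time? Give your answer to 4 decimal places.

4.3718

Let t(s) be the expected number of clicks to first reach Cart from state s, with t(Cart) = 0. Conditioning on the first click:
t(Product) = 1 + 0.16·t(Product) + 0.3·t(Help) + 0.3·t(Search)
t(Help) = 1 + 0.18·t(Product) + 0.26·t(Help) + 0.38·t(Search)
t(Search) = 1 + 0.24·t(Product) + 0.26·t(Help) + 0.2·t(Search)
Solving: t(Product) = 4.1504, t(Help) = 4.3718, t(Search) = 3.9160.
Expected clicks from Help to Cart: 4.3718.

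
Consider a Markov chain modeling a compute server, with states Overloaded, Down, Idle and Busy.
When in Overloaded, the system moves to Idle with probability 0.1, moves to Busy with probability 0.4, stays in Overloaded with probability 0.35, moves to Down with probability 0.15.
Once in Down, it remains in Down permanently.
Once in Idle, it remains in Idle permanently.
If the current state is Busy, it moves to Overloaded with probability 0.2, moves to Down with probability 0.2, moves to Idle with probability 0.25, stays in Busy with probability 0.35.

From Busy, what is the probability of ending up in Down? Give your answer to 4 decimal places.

0.4672

Let h(s) be the probability of absorption at Down starting from transient state s. Then h(Down) = 1 and h(Idle) = 0. By first-step analysis:
h(Overloaded) = 0.35·h(Overloaded) + 0.15·1 + 0.1·0 + 0.4·h(Busy)
h(Busy) = 0.2·h(Overloaded) + 0.2·1 + 0.25·0 + 0.35·h(Busy)
Solving: h(Overloaded) = 0.5182, h(Busy) = 0.4672.
Starting from Busy, the probability is 0.4672.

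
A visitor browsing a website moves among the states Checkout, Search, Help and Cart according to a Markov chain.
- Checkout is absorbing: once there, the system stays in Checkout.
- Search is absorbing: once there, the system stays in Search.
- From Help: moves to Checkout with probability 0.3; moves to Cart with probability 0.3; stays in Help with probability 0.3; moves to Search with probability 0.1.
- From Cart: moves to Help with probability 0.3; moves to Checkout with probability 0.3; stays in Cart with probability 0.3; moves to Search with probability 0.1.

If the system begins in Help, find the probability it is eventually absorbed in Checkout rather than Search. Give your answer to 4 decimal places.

0.7500

Let h(s) be the probability of absorption at Checkout starting from transient state s. Then h(Checkout) = 1 and h(Search) = 0. By first-step analysis:
h(Help) = 0.3·1 + 0.1·0 + 0.3·h(Help) + 0.3·h(Cart)
h(Cart) = 0.3·1 + 0.1·0 + 0.3·h(Help) + 0.3·h(Cart)
Solving: h(Help) = 0.7500, h(Cart) = 0.7500.
Starting from Help, the probability is 0.7500.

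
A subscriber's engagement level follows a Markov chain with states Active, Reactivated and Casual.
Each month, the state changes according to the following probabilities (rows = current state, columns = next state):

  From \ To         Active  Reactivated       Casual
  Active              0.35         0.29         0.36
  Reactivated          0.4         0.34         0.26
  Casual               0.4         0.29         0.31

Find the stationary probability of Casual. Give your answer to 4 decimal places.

0.3138

Let the stationary distribution be π with π = πP and π_1 + π_2 + π_3 = 1.
π_1 = 0.35·π_1 + 0.4·π_2 + 0.4·π_3
π_2 = 0.29·π_1 + 0.34·π_2 + 0.29·π_3
Solving with the normalization constraint gives π = (0.3810, 0.3053, 0.3138).
So the stationary probability of Casual is 0.3138.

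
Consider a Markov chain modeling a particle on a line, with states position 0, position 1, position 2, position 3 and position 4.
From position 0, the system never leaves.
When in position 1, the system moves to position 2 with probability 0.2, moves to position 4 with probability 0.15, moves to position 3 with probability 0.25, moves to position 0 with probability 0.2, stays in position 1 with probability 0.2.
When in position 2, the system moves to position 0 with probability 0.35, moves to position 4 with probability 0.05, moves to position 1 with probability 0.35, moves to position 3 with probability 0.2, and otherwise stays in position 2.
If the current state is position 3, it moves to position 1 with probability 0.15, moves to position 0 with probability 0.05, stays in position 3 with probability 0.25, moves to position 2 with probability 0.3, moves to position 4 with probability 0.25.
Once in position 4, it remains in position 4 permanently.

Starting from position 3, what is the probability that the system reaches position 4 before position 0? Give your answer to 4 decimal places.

0.5556

Let h(s) be the probability of absorption at position 4 starting from transient state s. Then h(position 4) = 1 and h(position 0) = 0. By first-step analysis:
h(position 1) = 0.2·0 + 0.2·h(position 1) + 0.2·h(position 2) + 0.25·h(position 3) + 0.15·1
h(position 2) = 0.35·0 + 0.35·h(position 1) + 0.05·h(position 2) + 0.2·h(position 3) + 0.05·1
h(position 3) = 0.05·0 + 0.15·h(position 1) + 0.3·h(position 2) + 0.25·h(position 3) + 0.25·1
Solving: h(position 1) = 0.4444, h(position 2) = 0.3333, h(position 3) = 0.5556.
Starting from position 3, the probability is 0.5556.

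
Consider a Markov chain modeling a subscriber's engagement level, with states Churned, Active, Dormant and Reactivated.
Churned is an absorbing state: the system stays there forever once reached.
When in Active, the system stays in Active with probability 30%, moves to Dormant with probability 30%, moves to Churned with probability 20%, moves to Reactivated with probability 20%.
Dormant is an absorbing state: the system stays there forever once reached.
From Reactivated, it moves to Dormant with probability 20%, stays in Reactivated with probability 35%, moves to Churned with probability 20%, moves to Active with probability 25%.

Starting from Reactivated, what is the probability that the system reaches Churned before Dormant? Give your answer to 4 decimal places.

Let h(s) be the probability of absorption at Churned starting from transient state s. Then h(Churned) = 1 and h(Dormant) = 0. By first-step analysis:
h(Active) = 0.2·1 + 0.3·h(Active) + 0.3·0 + 0.2·h(Reactivated)
h(Reactivated) = 0.2·1 + 0.25·h(Active) + 0.2·0 + 0.35·h(Reactivated)
Solving: h(Active) = 0.4198, h(Reactivated) = 0.4691.
Starting from Reactivated, the probability is 0.4691.

0.4691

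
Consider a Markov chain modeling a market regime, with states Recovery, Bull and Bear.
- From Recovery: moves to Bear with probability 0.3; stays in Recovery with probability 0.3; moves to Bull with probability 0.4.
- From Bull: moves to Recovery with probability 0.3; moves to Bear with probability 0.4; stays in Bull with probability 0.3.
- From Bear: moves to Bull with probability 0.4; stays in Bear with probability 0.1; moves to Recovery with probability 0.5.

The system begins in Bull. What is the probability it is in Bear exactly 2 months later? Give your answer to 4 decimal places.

0.2500

Sum over the intermediate state after 1 month:
P = P(Bull→Recovery)·P(Recovery→Bear) + P(Bull→Bull)·P(Bull→Bear) + P(Bull→Bear)·P(Bear→Bear)
  = 0.3×0.3 + 0.3×0.4 + 0.4×0.1
  = 0.0900 + 0.1200 + 0.0400 = 0.2500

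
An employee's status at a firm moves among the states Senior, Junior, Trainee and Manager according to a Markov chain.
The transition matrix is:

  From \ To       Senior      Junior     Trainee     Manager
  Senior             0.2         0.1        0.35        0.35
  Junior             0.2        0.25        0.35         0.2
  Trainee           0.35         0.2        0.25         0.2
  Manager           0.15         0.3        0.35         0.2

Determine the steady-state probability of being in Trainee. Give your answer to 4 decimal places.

0.3182

Let the stationary distribution be π with π = πP and π_1 + π_2 + π_3 + π_4 = 1.
π_1 = 0.2·π_1 + 0.2·π_2 + 0.35·π_3 + 0.15·π_4
π_2 = 0.1·π_1 + 0.25·π_2 + 0.2·π_3 + 0.3·π_4
π_3 = 0.35·π_1 + 0.35·π_2 + 0.25·π_3 + 0.35·π_4
Solving with the normalization constraint gives π = (0.2360, 0.2105, 0.3182, 0.2354).
So the stationary probability of Trainee is 0.3182.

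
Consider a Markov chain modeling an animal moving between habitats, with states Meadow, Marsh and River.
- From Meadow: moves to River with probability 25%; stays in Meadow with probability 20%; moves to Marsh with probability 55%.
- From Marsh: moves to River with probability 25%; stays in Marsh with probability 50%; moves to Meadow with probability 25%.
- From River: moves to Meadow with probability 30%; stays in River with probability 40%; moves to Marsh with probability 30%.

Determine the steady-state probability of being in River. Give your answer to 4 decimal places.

Let the stationary distribution be π with π = πP and π_1 + π_2 + π_3 = 1.
π_1 = 0.2·π_1 + 0.25·π_2 + 0.3·π_3
π_2 = 0.55·π_1 + 0.5·π_2 + 0.3·π_3
Solving with the normalization constraint gives π = (0.2521, 0.4538, 0.2941).
So the stationary probability of River is 0.2941.

0.2941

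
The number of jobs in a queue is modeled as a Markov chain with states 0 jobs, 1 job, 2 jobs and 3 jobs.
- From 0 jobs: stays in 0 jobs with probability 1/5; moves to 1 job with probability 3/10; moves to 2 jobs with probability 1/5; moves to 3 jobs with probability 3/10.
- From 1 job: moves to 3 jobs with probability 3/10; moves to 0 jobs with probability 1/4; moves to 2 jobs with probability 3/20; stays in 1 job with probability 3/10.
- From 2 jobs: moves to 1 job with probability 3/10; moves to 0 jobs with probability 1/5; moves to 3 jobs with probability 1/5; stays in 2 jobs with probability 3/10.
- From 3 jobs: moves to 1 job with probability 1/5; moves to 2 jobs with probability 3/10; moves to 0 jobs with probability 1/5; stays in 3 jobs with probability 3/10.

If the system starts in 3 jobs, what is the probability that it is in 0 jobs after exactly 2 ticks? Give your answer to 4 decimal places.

0.2100

Propagate the distribution vector 2 ticks from 3 jobs.
After 0 ticks: (0.0000, 0.0000, 0.0000, 1.0000)
After 1 tick: (0.2000, 0.2000, 0.3000, 0.3000)
After 2 ticks: (0.2100, 0.2700, 0.2500, 0.2700)
P(in 0 jobs after 2 ticks) = 0.2100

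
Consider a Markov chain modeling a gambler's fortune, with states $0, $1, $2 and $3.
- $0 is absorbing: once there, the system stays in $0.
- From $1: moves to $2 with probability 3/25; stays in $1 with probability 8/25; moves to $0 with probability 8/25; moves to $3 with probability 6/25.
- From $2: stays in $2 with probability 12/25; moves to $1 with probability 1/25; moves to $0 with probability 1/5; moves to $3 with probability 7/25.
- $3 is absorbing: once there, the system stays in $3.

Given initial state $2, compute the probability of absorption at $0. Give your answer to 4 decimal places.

0.4266

Let h(s) be the probability of absorption at $0 starting from transient state s. Then h($0) = 1 and h($3) = 0. By first-step analysis:
h($1) = 0.32·1 + 0.32·h($1) + 0.12·h($2) + 0.24·0
h($2) = 0.2·1 + 0.04·h($1) + 0.48·h($2) + 0.28·0
Solving: h($1) = 0.5459, h($2) = 0.4266.
Starting from $2, the probability is 0.4266.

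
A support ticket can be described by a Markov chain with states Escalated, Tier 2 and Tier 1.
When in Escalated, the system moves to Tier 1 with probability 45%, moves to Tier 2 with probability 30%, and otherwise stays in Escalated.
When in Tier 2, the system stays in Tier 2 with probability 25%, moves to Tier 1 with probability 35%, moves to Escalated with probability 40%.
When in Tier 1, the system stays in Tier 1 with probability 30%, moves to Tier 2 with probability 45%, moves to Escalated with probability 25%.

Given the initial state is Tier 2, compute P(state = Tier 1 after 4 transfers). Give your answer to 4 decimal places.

Propagate the distribution vector 4 transfers from Tier 2.
After 0 transfers: (0.0000, 1.0000, 0.0000)
After 1 transfer: (0.4000, 0.2500, 0.3500)
After 2 transfers: (0.2875, 0.3400, 0.3725)
After 3 transfers: (0.3010, 0.3389, 0.3601)
After 4 transfers: (0.3008, 0.3371, 0.3621)
P(in Tier 1 after 4 transfers) = 0.3621

0.3621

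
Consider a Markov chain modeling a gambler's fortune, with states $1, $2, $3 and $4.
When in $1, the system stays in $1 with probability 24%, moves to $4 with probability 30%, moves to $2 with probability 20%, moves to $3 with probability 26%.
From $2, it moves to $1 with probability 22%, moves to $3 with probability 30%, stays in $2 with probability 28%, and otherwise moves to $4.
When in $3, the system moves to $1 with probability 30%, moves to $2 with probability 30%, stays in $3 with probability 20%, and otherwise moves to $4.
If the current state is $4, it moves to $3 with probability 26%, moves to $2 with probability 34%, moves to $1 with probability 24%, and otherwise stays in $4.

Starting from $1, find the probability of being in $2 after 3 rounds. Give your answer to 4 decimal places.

Propagate the distribution vector 3 rounds from $1.
After 0 rounds: (1.0000, 0.0000, 0.0000, 0.0000)
After 1 round: (0.2400, 0.2000, 0.2600, 0.3000)
After 2 rounds: (0.2516, 0.2840, 0.2524, 0.2120)
After 3 rounds: (0.2495, 0.2776, 0.2562, 0.2167)
P(in $2 after 3 rounds) = 0.2776

0.2776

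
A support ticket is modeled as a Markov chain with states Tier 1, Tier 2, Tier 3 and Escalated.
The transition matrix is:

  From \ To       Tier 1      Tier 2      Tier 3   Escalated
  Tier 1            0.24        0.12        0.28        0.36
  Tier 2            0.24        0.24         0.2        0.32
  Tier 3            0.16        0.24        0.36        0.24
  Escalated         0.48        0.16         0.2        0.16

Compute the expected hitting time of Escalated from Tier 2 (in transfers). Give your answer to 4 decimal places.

Let t(s) be the expected number of transfers to first reach Escalated from state s, with t(Escalated) = 0. Conditioning on the first transfer:
t(Tier 1) = 1 + 0.24·t(Tier 1) + 0.12·t(Tier 2) + 0.28·t(Tier 3)
t(Tier 2) = 1 + 0.24·t(Tier 1) + 0.24·t(Tier 2) + 0.2·t(Tier 3)
t(Tier 3) = 1 + 0.16·t(Tier 1) + 0.24·t(Tier 2) + 0.36·t(Tier 3)
Solving: t(Tier 1) = 3.1419, t(Tier 2) = 3.2462, t(Tier 3) = 3.5653.
Expected transfers from Tier 2 to Escalated: 3.2462.

3.2462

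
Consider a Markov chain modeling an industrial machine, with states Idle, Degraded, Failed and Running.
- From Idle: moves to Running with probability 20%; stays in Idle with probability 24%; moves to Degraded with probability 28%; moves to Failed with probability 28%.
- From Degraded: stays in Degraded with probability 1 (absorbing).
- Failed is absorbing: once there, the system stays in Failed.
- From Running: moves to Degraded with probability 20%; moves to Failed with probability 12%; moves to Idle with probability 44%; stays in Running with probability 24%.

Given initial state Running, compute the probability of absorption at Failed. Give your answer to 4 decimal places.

0.4379

Let h(s) be the probability of absorption at Failed starting from transient state s. Then h(Failed) = 1 and h(Degraded) = 0. By first-step analysis:
h(Idle) = 0.24·h(Idle) + 0.28·0 + 0.28·1 + 0.2·h(Running)
h(Running) = 0.44·h(Idle) + 0.2·0 + 0.12·1 + 0.24·h(Running)
Solving: h(Idle) = 0.4837, h(Running) = 0.4379.
Starting from Running, the probability is 0.4379.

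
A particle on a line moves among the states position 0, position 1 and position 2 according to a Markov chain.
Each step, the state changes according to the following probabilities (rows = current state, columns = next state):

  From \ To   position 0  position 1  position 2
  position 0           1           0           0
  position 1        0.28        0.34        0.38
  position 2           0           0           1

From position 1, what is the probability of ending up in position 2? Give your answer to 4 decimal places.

0.5758

Let h(s) be the probability of absorption at position 2 starting from transient state s. Then h(position 2) = 1 and h(position 0) = 0. By first-step analysis:
h(position 1) = 0.28·0 + 0.34·h(position 1) + 0.38·1
Solving: h(position 1) = 0.5758.
Starting from position 1, the probability is 0.5758.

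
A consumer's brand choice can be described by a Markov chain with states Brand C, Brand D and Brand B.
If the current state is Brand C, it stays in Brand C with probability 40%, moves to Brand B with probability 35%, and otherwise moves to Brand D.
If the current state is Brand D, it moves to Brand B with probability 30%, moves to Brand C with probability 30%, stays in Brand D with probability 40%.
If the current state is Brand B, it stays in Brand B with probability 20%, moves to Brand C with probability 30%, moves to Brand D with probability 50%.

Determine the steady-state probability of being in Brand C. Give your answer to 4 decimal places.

Let the stationary distribution be π with π = πP and π_1 + π_2 + π_3 = 1.
π_1 = 0.4·π_1 + 0.3·π_2 + 0.3·π_3
π_2 = 0.25·π_1 + 0.4·π_2 + 0.5·π_3
Solving with the normalization constraint gives π = (0.3333, 0.3788, 0.2879).
So the stationary probability of Brand C is 0.3333.

0.3333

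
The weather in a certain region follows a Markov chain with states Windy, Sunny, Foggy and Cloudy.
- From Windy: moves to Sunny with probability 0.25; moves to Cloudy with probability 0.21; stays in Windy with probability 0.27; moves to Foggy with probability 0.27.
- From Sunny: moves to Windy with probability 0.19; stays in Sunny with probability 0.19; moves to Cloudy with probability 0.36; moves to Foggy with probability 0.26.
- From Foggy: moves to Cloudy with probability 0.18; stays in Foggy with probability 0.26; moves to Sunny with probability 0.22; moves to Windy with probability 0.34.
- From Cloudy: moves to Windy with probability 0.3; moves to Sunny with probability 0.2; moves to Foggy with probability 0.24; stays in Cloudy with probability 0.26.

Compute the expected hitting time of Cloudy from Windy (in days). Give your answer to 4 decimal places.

Let t(s) be the expected number of days to first reach Cloudy from state s, with t(Cloudy) = 0. Conditioning on the first day:
t(Windy) = 1 + 0.27·t(Windy) + 0.25·t(Sunny) + 0.27·t(Foggy)
t(Sunny) = 1 + 0.19·t(Windy) + 0.19·t(Sunny) + 0.26·t(Foggy)
t(Foggy) = 1 + 0.34·t(Windy) + 0.22·t(Sunny) + 0.26·t(Foggy)
Solving: t(Windy) = 4.2319, t(Sunny) = 3.6317, t(Foggy) = 4.3754.
Expected days from Windy to Cloudy: 4.2319.

4.2319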